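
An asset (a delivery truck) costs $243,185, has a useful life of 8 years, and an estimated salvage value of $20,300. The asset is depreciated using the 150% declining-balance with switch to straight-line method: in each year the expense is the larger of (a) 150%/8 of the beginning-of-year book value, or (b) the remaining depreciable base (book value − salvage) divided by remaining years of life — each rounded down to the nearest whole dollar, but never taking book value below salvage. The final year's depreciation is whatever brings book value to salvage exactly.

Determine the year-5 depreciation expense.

Depreciable base = $243,185 − $20,300 = $222,885.
Year 1: DB = ⌊$243,185 × 150%/8⌋ = $45,597; SL = ⌊$222,885/8⌋ = $27,860 → take DB $45,597. Book value $197,588.
Year 2: DB = ⌊$197,588 × 150%/8⌋ = $37,047; SL = ⌊$177,288/7⌋ = $25,326 → take DB $37,047. Book value $160,541.
Year 3: DB = ⌊$160,541 × 150%/8⌋ = $30,101; SL = ⌊$140,241/6⌋ = $23,373 → take DB $30,101. Book value $130,440.
Year 4: DB = ⌊$130,440 × 150%/8⌋ = $24,457; SL = ⌊$110,140/5⌋ = $22,028 → take DB $24,457. Book value $105,983.
Year 5: DB = ⌊$105,983 × 150%/8⌋ = $19,871; SL = ⌊$85,683/4⌋ = $21,420 → take SL $21,420. Book value $84,563.

$21,420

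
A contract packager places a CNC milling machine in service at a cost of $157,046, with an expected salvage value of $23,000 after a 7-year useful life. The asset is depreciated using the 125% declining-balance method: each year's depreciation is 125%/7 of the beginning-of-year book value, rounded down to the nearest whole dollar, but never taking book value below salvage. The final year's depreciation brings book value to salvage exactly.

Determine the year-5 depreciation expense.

Depreciable base = $157,046 − $23,000 = $134,046.
Year 1: ⌊$157,046 × 125%/7⌋ = $28,043. Book value $129,003.
Year 2: ⌊$129,003 × 125%/7⌋ = $23,036. Book value $105,967.
Year 3: ⌊$105,967 × 125%/7⌋ = $18,922. Book value $87,045.
Year 4: ⌊$87,045 × 125%/7⌋ = $15,543. Book value $71,502.
Year 5: ⌊$71,502 × 125%/7⌋ = $12,768. Book value $58,734.

$12,768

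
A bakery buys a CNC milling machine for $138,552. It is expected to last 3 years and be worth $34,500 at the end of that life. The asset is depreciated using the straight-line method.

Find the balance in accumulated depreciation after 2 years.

$69,368

Depreciable base = $138,552 − $34,500 = $104,052.
Annual expense = $104,052 / 3 = $34,684.
End of year 1: book value $103,868.
End of year 2: book value $69,184.
Accumulated through year 2 = $138,552 − $69,184 = $69,368.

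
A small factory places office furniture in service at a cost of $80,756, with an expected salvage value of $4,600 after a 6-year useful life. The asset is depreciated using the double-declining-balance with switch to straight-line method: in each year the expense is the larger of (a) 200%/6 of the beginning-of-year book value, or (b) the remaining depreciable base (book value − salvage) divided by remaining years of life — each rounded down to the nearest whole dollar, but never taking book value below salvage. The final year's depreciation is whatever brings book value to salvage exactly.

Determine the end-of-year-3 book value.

$23,928

Depreciable base = $80,756 − $4,600 = $76,156.
Year 1: DB = ⌊$80,756 × 200%/6⌋ = $26,918; SL = ⌊$76,156/6⌋ = $12,692 → take DB $26,918. Book value $53,838.
Year 2: DB = ⌊$53,838 × 200%/6⌋ = $17,946; SL = ⌊$49,238/5⌋ = $9,847 → take DB $17,946. Book value $35,892.
Year 3: DB = ⌊$35,892 × 200%/6⌋ = $11,964; SL = ⌊$31,292/4⌋ = $7,823 → take DB $11,964. Book value $23,928.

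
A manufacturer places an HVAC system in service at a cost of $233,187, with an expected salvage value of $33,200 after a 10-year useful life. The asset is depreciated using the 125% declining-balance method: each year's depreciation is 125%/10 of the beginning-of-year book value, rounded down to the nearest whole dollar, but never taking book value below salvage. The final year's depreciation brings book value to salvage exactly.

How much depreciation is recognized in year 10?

Depreciable base = $233,187 − $33,200 = $199,987.
Year 1: ⌊$233,187 × 125%/10⌋ = $29,148. Book value $204,039.
Year 2: ⌊$204,039 × 125%/10⌋ = $25,504. Book value $178,535.
Year 3: ⌊$178,535 × 125%/10⌋ = $22,316. Book value $156,219.
Year 4: ⌊$156,219 × 125%/10⌋ = $19,527. Book value $136,692.
Year 5: ⌊$136,692 × 125%/10⌋ = $17,086. Book value $119,606.
Year 6: ⌊$119,606 × 125%/10⌋ = $14,950. Book value $104,656.
Year 7: ⌊$104,656 × 125%/10⌋ = $13,082. Book value $91,574.
Year 8: ⌊$91,574 × 125%/10⌋ = $11,446. Book value $80,128.
Year 9: ⌊$80,128 × 125%/10⌋ = $10,016. Book value $70,112.
Year 10 (final): $70,112 − $33,200 = $36,912. Book value $33,200.

$36,912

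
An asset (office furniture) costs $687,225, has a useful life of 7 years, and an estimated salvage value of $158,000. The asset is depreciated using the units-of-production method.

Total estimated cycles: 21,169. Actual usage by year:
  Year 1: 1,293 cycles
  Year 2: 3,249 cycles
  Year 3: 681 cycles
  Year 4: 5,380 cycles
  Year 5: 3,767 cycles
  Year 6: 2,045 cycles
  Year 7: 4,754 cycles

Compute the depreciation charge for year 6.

Depreciable base = $687,225 − $158,000 = $529,225.
Rate = $529,225 / 21,169 cycles = $25 per cycle.
Year 1: 1,293 × $25 = $32,325. Book value $654,900.
Year 2: 3,249 × $25 = $81,225. Book value $573,675.
Year 3: 681 × $25 = $17,025. Book value $556,650.
Year 4: 5,380 × $25 = $134,500. Book value $422,150.
Year 5: 3,767 × $25 = $94,175. Book value $327,975.
Year 6: 2,045 × $25 = $51,125. Book value $276,850.

$51,125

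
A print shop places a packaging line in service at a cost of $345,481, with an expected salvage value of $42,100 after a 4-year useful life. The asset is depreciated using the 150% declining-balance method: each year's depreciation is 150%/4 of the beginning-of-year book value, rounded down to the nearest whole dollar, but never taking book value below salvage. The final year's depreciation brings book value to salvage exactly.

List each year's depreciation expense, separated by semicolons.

$129,555; $80,972; $50,607; $42,247

Depreciable base = $345,481 − $42,100 = $303,381.
Year 1: ⌊$345,481 × 150%/4⌋ = $129,555. Book value $215,926.
Year 2: ⌊$215,926 × 150%/4⌋ = $80,972. Book value $134,954.
Year 3: ⌊$134,954 × 150%/4⌋ = $50,607. Book value $84,347.
Year 4 (final): $84,347 − $42,100 = $42,247. Book value $42,100.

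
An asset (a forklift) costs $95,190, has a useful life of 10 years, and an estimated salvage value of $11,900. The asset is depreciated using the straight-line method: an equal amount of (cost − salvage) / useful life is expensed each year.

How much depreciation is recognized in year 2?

Depreciable base = $95,190 − $11,900 = $83,290.
Annual expense = $83,290 / 10 = $8,329.

$8,329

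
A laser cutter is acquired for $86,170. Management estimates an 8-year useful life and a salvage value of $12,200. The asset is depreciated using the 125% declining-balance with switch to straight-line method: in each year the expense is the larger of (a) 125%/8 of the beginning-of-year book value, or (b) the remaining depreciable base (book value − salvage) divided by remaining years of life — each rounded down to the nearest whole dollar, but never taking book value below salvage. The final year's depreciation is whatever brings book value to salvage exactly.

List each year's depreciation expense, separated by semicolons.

$13,464; $11,360; $9,585; $8,087; $7,868; $7,868; $7,869; $7,869

Depreciable base = $86,170 − $12,200 = $73,970.
Year 1: DB = ⌊$86,170 × 125%/8⌋ = $13,464; SL = ⌊$73,970/8⌋ = $9,246 → take DB $13,464. Book value $72,706.
Year 2: DB = ⌊$72,706 × 125%/8⌋ = $11,360; SL = ⌊$60,506/7⌋ = $8,643 → take DB $11,360. Book value $61,346.
Year 3: DB = ⌊$61,346 × 125%/8⌋ = $9,585; SL = ⌊$49,146/6⌋ = $8,191 → take DB $9,585. Book value $51,761.
Year 4: DB = ⌊$51,761 × 125%/8⌋ = $8,087; SL = ⌊$39,561/5⌋ = $7,912 → take DB $8,087. Book value $43,674.
Year 5: DB = ⌊$43,674 × 125%/8⌋ = $6,824; SL = ⌊$31,474/4⌋ = $7,868 → take SL $7,868. Book value $35,806.
Year 6: DB = ⌊$35,806 × 125%/8⌋ = $5,594; SL = ⌊$23,606/3⌋ = $7,868 → take SL $7,868. Book value $27,938.
Year 7: DB = ⌊$27,938 × 125%/8⌋ = $4,365; SL = ⌊$15,738/2⌋ = $7,869 → take SL $7,869. Book value $20,069.
Year 8 (final): $20,069 − $12,200 = $7,869. Book value $12,200.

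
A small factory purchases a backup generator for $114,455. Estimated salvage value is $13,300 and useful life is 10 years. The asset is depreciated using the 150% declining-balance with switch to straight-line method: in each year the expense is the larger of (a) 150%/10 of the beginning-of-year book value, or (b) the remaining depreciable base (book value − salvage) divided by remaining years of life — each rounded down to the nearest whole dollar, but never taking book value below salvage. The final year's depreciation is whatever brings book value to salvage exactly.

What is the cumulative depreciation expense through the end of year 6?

$71,287

Depreciable base = $114,455 − $13,300 = $101,155.
Year 1: DB = ⌊$114,455 × 150%/10⌋ = $17,168; SL = ⌊$101,155/10⌋ = $10,115 → take DB $17,168. Book value $97,287.
Year 2: DB = ⌊$97,287 × 150%/10⌋ = $14,593; SL = ⌊$83,987/9⌋ = $9,331 → take DB $14,593. Book value $82,694.
Year 3: DB = ⌊$82,694 × 150%/10⌋ = $12,404; SL = ⌊$69,394/8⌋ = $8,674 → take DB $12,404. Book value $70,290.
Year 4: DB = ⌊$70,290 × 150%/10⌋ = $10,543; SL = ⌊$56,990/7⌋ = $8,141 → take DB $10,543. Book value $59,747.
Year 5: DB = ⌊$59,747 × 150%/10⌋ = $8,962; SL = ⌊$46,447/6⌋ = $7,741 → take DB $8,962. Book value $50,785.
Year 6: DB = ⌊$50,785 × 150%/10⌋ = $7,617; SL = ⌊$37,485/5⌋ = $7,497 → take DB $7,617. Book value $43,168.
Accumulated through year 6 = $114,455 − $43,168 = $71,287.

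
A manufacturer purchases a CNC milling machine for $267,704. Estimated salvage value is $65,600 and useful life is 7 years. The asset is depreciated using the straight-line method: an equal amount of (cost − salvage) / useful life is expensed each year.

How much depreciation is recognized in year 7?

$28,872

Depreciable base = $267,704 − $65,600 = $202,104.
Annual expense = $202,104 / 7 = $28,872.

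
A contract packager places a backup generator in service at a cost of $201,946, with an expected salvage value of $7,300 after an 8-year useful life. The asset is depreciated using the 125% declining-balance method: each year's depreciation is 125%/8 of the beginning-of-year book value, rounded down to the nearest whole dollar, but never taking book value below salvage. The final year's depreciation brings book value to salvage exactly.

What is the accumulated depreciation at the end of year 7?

Depreciable base = $201,946 − $7,300 = $194,646.
Year 1: ⌊$201,946 × 125%/8⌋ = $31,554. Book value $170,392.
Year 2: ⌊$170,392 × 125%/8⌋ = $26,623. Book value $143,769.
Year 3: ⌊$143,769 × 125%/8⌋ = $22,463. Book value $121,306.
Year 4: ⌊$121,306 × 125%/8⌋ = $18,954. Book value $102,352.
Year 5: ⌊$102,352 × 125%/8⌋ = $15,992. Book value $86,360.
Year 6: ⌊$86,360 × 125%/8⌋ = $13,493. Book value $72,867.
Year 7: ⌊$72,867 × 125%/8⌋ = $11,385. Book value $61,482.
Accumulated through year 7 = $201,946 − $61,482 = $140,464.

$140,464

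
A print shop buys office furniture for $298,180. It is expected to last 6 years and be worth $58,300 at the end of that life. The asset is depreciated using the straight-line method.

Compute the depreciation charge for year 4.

$39,980

Depreciable base = $298,180 − $58,300 = $239,880.
Annual expense = $239,880 / 6 = $39,980.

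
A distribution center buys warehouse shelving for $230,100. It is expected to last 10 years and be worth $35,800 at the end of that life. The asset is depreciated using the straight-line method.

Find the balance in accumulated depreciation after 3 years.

Depreciable base = $230,100 − $35,800 = $194,300.
Annual expense = $194,300 / 10 = $19,430.
End of year 1: book value $210,670.
End of year 2: book value $191,240.
End of year 3: book value $171,810.
Accumulated through year 3 = $230,100 − $171,810 = $58,290.

$58,290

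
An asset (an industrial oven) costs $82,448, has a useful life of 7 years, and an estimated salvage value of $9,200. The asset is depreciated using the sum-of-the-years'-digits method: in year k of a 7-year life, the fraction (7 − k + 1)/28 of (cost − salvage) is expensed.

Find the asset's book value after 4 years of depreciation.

$24,896

Depreciable base = $82,448 − $9,200 = $73,248.
Sum of the years' digits = 7+6+5+4+3+2+1 = 28.
Year 1: $73,248 × 7/28 = $18,312. Book value $64,136.
Year 2: $73,248 × 6/28 = $15,696. Book value $48,440.
Year 3: $73,248 × 5/28 = $13,080. Book value $35,360.
Year 4: $73,248 × 4/28 = $10,464. Book value $24,896.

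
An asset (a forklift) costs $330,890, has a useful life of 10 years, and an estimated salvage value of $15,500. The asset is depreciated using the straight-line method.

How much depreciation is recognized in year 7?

$31,539

Depreciable base = $330,890 − $15,500 = $315,390.
Annual expense = $315,390 / 10 = $31,539.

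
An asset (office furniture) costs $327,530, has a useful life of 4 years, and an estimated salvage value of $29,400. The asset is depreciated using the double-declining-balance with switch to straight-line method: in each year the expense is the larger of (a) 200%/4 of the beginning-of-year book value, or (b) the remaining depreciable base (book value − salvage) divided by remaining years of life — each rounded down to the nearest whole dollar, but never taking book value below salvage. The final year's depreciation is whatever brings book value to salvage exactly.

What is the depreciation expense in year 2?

Depreciable base = $327,530 − $29,400 = $298,130.
Year 1: DB = ⌊$327,530 × 200%/4⌋ = $163,765; SL = ⌊$298,130/4⌋ = $74,532 → take DB $163,765. Book value $163,765.
Year 2: DB = ⌊$163,765 × 200%/4⌋ = $81,882; SL = ⌊$134,365/3⌋ = $44,788 → take DB $81,882. Book value $81,883.

$81,882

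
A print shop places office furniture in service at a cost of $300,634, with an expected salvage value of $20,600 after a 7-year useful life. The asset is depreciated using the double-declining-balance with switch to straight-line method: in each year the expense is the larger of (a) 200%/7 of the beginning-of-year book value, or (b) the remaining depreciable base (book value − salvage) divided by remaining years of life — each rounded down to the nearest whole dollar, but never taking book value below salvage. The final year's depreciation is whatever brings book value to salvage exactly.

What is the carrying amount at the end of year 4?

$78,258

Depreciable base = $300,634 − $20,600 = $280,034.
Year 1: DB = ⌊$300,634 × 200%/7⌋ = $85,895; SL = ⌊$280,034/7⌋ = $40,004 → take DB $85,895. Book value $214,739.
Year 2: DB = ⌊$214,739 × 200%/7⌋ = $61,354; SL = ⌊$194,139/6⌋ = $32,356 → take DB $61,354. Book value $153,385.
Year 3: DB = ⌊$153,385 × 200%/7⌋ = $43,824; SL = ⌊$132,785/5⌋ = $26,557 → take DB $43,824. Book value $109,561.
Year 4: DB = ⌊$109,561 × 200%/7⌋ = $31,303; SL = ⌊$88,961/4⌋ = $22,240 → take DB $31,303. Book value $78,258.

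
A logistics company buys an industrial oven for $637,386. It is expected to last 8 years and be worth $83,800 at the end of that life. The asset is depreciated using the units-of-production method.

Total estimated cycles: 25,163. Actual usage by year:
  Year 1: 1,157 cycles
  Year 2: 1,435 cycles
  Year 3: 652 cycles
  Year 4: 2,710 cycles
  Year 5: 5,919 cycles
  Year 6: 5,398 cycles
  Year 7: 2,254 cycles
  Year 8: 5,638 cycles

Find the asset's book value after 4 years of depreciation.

$506,398

Depreciable base = $637,386 − $83,800 = $553,586.
Rate = $553,586 / 25,163 cycles = $22 per cycle.
Year 1: 1,157 × $22 = $25,454. Book value $611,932.
Year 2: 1,435 × $22 = $31,570. Book value $580,362.
Year 3: 652 × $22 = $14,344. Book value $566,018.
Year 4: 2,710 × $22 = $59,620. Book value $506,398.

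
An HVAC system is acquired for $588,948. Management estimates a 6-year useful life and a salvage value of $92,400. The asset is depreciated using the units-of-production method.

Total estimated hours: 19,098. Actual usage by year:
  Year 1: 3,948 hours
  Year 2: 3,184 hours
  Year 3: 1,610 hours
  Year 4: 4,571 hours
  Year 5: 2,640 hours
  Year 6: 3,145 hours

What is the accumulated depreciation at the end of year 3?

Depreciable base = $588,948 − $92,400 = $496,548.
Rate = $496,548 / 19,098 hours = $26 per hour.
Year 1: 3,948 × $26 = $102,648. Book value $486,300.
Year 2: 3,184 × $26 = $82,784. Book value $403,516.
Year 3: 1,610 × $26 = $41,860. Book value $361,656.
Accumulated through year 3 = $588,948 − $361,656 = $227,292.

$227,292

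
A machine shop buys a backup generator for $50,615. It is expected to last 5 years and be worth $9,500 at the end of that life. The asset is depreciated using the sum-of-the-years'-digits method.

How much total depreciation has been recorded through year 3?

Depreciable base = $50,615 − $9,500 = $41,115.
Sum of the years' digits = 5+4+3+2+1 = 15.
Year 1: $41,115 × 5/15 = $13,705. Book value $36,910.
Year 2: $41,115 × 4/15 = $10,964. Book value $25,946.
Year 3: $41,115 × 3/15 = $8,223. Book value $17,723.
Accumulated through year 3 = $50,615 − $17,723 = $32,892.

$32,892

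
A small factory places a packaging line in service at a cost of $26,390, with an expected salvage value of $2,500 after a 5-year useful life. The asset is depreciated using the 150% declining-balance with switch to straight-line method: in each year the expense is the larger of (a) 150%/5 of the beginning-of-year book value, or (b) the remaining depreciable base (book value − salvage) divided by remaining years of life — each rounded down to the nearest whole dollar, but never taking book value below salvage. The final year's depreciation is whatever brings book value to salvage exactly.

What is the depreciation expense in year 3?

$3,879

Depreciable base = $26,390 − $2,500 = $23,890.
Year 1: DB = ⌊$26,390 × 150%/5⌋ = $7,917; SL = ⌊$23,890/5⌋ = $4,778 → take DB $7,917. Book value $18,473.
Year 2: DB = ⌊$18,473 × 150%/5⌋ = $5,541; SL = ⌊$15,973/4⌋ = $3,993 → take DB $5,541. Book value $12,932.
Year 3: DB = ⌊$12,932 × 150%/5⌋ = $3,879; SL = ⌊$10,432/3⌋ = $3,477 → take DB $3,879. Book value $9,053.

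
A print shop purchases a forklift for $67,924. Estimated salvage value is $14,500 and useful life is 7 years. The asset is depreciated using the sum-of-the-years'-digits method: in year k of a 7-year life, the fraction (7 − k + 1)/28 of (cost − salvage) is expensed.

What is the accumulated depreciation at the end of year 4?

Depreciable base = $67,924 − $14,500 = $53,424.
Sum of the years' digits = 7+6+5+4+3+2+1 = 28.
Year 1: $53,424 × 7/28 = $13,356. Book value $54,568.
Year 2: $53,424 × 6/28 = $11,448. Book value $43,120.
Year 3: $53,424 × 5/28 = $9,540. Book value $33,580.
Year 4: $53,424 × 4/28 = $7,632. Book value $25,948.
Accumulated through year 4 = $67,924 − $25,948 = $41,976.

$41,976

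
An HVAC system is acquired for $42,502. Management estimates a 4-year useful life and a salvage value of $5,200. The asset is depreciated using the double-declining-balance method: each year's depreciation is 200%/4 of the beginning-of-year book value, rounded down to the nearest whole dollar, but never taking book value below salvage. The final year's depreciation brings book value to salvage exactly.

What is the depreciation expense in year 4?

Depreciable base = $42,502 − $5,200 = $37,302.
Year 1: ⌊$42,502 × 200%/4⌋ = $21,251. Book value $21,251.
Year 2: ⌊$21,251 × 200%/4⌋ = $10,625. Book value $10,626.
Year 3: ⌊$10,626 × 200%/4⌋ = $5,313. Book value $5,313.
Year 4 (final): $5,313 − $5,200 = $113. Book value $5,200.

$113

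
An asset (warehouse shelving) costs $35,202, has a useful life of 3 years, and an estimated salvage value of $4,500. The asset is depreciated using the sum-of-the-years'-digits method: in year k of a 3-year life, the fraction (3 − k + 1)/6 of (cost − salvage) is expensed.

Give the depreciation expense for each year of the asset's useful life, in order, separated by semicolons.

Depreciable base = $35,202 − $4,500 = $30,702.
Sum of the years' digits = 3+2+1 = 6.
Year 1: $30,702 × 3/6 = $15,351. Book value $19,851.
Year 2: $30,702 × 2/6 = $10,234. Book value $9,617.
Year 3: $30,702 × 1/6 = $5,117. Book value $4,500.

$15,351; $10,234; $5,117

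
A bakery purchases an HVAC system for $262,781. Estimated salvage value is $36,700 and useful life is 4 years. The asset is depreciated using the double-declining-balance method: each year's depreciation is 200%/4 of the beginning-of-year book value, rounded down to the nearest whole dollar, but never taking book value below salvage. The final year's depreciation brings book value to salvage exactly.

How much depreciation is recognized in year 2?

$65,695

Depreciable base = $262,781 − $36,700 = $226,081.
Year 1: ⌊$262,781 × 200%/4⌋ = $131,390. Book value $131,391.
Year 2: ⌊$131,391 × 200%/4⌋ = $65,695. Book value $65,696.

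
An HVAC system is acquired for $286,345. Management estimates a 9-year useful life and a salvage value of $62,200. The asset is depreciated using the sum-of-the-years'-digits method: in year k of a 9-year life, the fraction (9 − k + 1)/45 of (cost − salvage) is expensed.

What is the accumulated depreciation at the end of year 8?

$219,164

Depreciable base = $286,345 − $62,200 = $224,145.
Sum of the years' digits = 9+8+7+6+5+4+3+2+1 = 45.
Year 1: $224,145 × 9/45 = $44,829. Book value $241,516.
Year 2: $224,145 × 8/45 = $39,848. Book value $201,668.
Year 3: $224,145 × 7/45 = $34,867. Book value $166,801.
Year 4: $224,145 × 6/45 = $29,886. Book value $136,915.
Year 5: $224,145 × 5/45 = $24,905. Book value $112,010.
Year 6: $224,145 × 4/45 = $19,924. Book value $92,086.
Year 7: $224,145 × 3/45 = $14,943. Book value $77,143.
Year 8: $224,145 × 2/45 = $9,962. Book value $67,181.
Accumulated through year 8 = $286,345 − $67,181 = $219,164.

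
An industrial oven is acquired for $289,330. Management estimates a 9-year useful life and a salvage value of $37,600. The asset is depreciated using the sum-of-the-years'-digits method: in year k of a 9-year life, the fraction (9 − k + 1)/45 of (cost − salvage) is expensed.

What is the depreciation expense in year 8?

Depreciable base = $289,330 − $37,600 = $251,730.
Sum of the years' digits = 9+8+7+6+5+4+3+2+1 = 45.
Year 1: $251,730 × 9/45 = $50,346. Book value $238,984.
Year 2: $251,730 × 8/45 = $44,752. Book value $194,232.
Year 3: $251,730 × 7/45 = $39,158. Book value $155,074.
Year 4: $251,730 × 6/45 = $33,564. Book value $121,510.
Year 5: $251,730 × 5/45 = $27,970. Book value $93,540.
Year 6: $251,730 × 4/45 = $22,376. Book value $71,164.
Year 7: $251,730 × 3/45 = $16,782. Book value $54,382.
Year 8: $251,730 × 2/45 = $11,188. Book value $43,194.

$11,188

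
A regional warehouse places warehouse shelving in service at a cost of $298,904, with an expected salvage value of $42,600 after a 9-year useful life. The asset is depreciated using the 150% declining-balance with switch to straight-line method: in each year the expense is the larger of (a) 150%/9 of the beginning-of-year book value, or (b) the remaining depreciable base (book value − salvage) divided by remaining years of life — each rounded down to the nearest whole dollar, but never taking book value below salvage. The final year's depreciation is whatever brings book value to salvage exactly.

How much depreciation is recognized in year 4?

Depreciable base = $298,904 − $42,600 = $256,304.
Year 1: DB = ⌊$298,904 × 150%/9⌋ = $49,817; SL = ⌊$256,304/9⌋ = $28,478 → take DB $49,817. Book value $249,087.
Year 2: DB = ⌊$249,087 × 150%/9⌋ = $41,514; SL = ⌊$206,487/8⌋ = $25,810 → take DB $41,514. Book value $207,573.
Year 3: DB = ⌊$207,573 × 150%/9⌋ = $34,595; SL = ⌊$164,973/7⌋ = $23,567 → take DB $34,595. Book value $172,978.
Year 4: DB = ⌊$172,978 × 150%/9⌋ = $28,829; SL = ⌊$130,378/6⌋ = $21,729 → take DB $28,829. Book value $144,149.

$28,829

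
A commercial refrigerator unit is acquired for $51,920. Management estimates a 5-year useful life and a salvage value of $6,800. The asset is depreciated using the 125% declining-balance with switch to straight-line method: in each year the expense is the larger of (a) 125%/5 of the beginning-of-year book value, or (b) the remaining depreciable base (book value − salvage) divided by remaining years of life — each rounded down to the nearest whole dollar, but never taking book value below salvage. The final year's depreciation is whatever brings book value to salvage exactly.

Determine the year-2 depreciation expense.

$9,735

Depreciable base = $51,920 − $6,800 = $45,120.
Year 1: DB = ⌊$51,920 × 125%/5⌋ = $12,980; SL = ⌊$45,120/5⌋ = $9,024 → take DB $12,980. Book value $38,940.
Year 2: DB = ⌊$38,940 × 125%/5⌋ = $9,735; SL = ⌊$32,140/4⌋ = $8,035 → take DB $9,735. Book value $29,205.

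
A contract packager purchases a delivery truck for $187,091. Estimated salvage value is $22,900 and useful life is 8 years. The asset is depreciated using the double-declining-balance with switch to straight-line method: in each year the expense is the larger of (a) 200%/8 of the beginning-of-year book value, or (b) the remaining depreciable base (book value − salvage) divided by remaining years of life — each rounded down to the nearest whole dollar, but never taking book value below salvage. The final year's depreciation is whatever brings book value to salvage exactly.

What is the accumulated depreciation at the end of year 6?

Depreciable base = $187,091 − $22,900 = $164,191.
Year 1: DB = ⌊$187,091 × 200%/8⌋ = $46,772; SL = ⌊$164,191/8⌋ = $20,523 → take DB $46,772. Book value $140,319.
Year 2: DB = ⌊$140,319 × 200%/8⌋ = $35,079; SL = ⌊$117,419/7⌋ = $16,774 → take DB $35,079. Book value $105,240.
Year 3: DB = ⌊$105,240 × 200%/8⌋ = $26,310; SL = ⌊$82,340/6⌋ = $13,723 → take DB $26,310. Book value $78,930.
Year 4: DB = ⌊$78,930 × 200%/8⌋ = $19,732; SL = ⌊$56,030/5⌋ = $11,206 → take DB $19,732. Book value $59,198.
Year 5: DB = ⌊$59,198 × 200%/8⌋ = $14,799; SL = ⌊$36,298/4⌋ = $9,074 → take DB $14,799. Book value $44,399.
Year 6: DB = ⌊$44,399 × 200%/8⌋ = $11,099; SL = ⌊$21,499/3⌋ = $7,166 → take DB $11,099. Book value $33,300.
Accumulated through year 6 = $187,091 − $33,300 = $153,791.

$153,791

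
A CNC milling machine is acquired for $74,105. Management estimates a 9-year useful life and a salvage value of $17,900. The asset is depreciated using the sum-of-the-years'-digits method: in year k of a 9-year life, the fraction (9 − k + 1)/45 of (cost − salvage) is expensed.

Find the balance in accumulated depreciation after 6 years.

Depreciable base = $74,105 − $17,900 = $56,205.
Sum of the years' digits = 9+8+7+6+5+4+3+2+1 = 45.
Year 1: $56,205 × 9/45 = $11,241. Book value $62,864.
Year 2: $56,205 × 8/45 = $9,992. Book value $52,872.
Year 3: $56,205 × 7/45 = $8,743. Book value $44,129.
Year 4: $56,205 × 6/45 = $7,494. Book value $36,635.
Year 5: $56,205 × 5/45 = $6,245. Book value $30,390.
Year 6: $56,205 × 4/45 = $4,996. Book value $25,394.
Accumulated through year 6 = $74,105 − $25,394 = $48,711.

$48,711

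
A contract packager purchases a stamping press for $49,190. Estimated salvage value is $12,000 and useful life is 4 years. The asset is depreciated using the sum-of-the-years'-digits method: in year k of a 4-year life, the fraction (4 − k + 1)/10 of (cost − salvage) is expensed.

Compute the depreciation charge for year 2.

$11,157

Depreciable base = $49,190 − $12,000 = $37,190.
Sum of the years' digits = 4+3+2+1 = 10.
Year 1: $37,190 × 4/10 = $14,876. Book value $34,314.
Year 2: $37,190 × 3/10 = $11,157. Book value $23,157.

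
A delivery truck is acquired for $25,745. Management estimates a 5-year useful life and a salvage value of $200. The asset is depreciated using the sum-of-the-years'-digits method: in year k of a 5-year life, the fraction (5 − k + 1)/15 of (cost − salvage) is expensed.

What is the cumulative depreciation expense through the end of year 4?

$23,842

Depreciable base = $25,745 − $200 = $25,545.
Sum of the years' digits = 5+4+3+2+1 = 15.
Year 1: $25,545 × 5/15 = $8,515. Book value $17,230.
Year 2: $25,545 × 4/15 = $6,812. Book value $10,418.
Year 3: $25,545 × 3/15 = $5,109. Book value $5,309.
Year 4: $25,545 × 2/15 = $3,406. Book value $1,903.
Accumulated through year 4 = $25,745 − $1,903 = $23,842.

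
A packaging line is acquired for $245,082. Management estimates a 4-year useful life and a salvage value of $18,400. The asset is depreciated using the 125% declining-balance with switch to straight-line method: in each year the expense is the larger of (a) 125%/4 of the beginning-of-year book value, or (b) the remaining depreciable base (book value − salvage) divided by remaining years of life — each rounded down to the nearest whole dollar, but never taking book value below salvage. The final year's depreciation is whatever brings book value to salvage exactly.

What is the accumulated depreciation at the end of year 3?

Depreciable base = $245,082 − $18,400 = $226,682.
Year 1: DB = ⌊$245,082 × 125%/4⌋ = $76,588; SL = ⌊$226,682/4⌋ = $56,670 → take DB $76,588. Book value $168,494.
Year 2: DB = ⌊$168,494 × 125%/4⌋ = $52,654; SL = ⌊$150,094/3⌋ = $50,031 → take DB $52,654. Book value $115,840.
Year 3: DB = ⌊$115,840 × 125%/4⌋ = $36,200; SL = ⌊$97,440/2⌋ = $48,720 → take SL $48,720. Book value $67,120.
Accumulated through year 3 = $245,082 − $67,120 = $177,962.

$177,962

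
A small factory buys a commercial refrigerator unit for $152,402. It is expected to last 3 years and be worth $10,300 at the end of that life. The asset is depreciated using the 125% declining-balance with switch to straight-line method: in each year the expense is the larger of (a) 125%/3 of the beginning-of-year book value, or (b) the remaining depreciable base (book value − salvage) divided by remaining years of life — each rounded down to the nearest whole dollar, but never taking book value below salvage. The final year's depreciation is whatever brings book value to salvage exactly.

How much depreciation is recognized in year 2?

Depreciable base = $152,402 − $10,300 = $142,102.
Year 1: DB = ⌊$152,402 × 125%/3⌋ = $63,500; SL = ⌊$142,102/3⌋ = $47,367 → take DB $63,500. Book value $88,902.
Year 2: DB = ⌊$88,902 × 125%/3⌋ = $37,042; SL = ⌊$78,602/2⌋ = $39,301 → take SL $39,301. Book value $49,601.

$39,301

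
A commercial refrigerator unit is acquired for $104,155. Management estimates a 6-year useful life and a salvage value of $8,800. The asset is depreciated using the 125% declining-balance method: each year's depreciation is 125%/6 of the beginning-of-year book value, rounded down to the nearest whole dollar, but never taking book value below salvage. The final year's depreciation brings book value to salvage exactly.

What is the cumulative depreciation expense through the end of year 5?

Depreciable base = $104,155 − $8,800 = $95,355.
Year 1: ⌊$104,155 × 125%/6⌋ = $21,698. Book value $82,457.
Year 2: ⌊$82,457 × 125%/6⌋ = $17,178. Book value $65,279.
Year 3: ⌊$65,279 × 125%/6⌋ = $13,599. Book value $51,680.
Year 4: ⌊$51,680 × 125%/6⌋ = $10,766. Book value $40,914.
Year 5: ⌊$40,914 × 125%/6⌋ = $8,523. Book value $32,391.
Accumulated through year 5 = $104,155 − $32,391 = $71,764.

$71,764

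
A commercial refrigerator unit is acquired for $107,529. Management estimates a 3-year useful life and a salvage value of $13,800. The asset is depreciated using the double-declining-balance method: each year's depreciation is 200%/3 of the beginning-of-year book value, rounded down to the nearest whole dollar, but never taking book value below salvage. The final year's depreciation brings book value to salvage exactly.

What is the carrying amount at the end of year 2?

Depreciable base = $107,529 − $13,800 = $93,729.
Year 1: ⌊$107,529 × 200%/3⌋ = $71,686. Book value $35,843.
Year 2: ⌊$35,843 × 200%/3⌋ = $23,895, capped at $22,043. Book value $13,800.

$13,800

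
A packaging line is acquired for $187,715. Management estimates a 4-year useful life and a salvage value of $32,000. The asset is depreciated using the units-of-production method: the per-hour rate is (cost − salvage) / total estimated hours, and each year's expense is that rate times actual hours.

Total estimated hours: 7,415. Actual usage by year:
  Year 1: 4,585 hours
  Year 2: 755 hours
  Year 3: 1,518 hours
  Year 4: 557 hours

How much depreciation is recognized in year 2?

Depreciable base = $187,715 − $32,000 = $155,715.
Rate = $155,715 / 7,415 hours = $21 per hour.
Year 1: 4,585 × $21 = $96,285. Book value $91,430.
Year 2: 755 × $21 = $15,855. Book value $75,575.

$15,855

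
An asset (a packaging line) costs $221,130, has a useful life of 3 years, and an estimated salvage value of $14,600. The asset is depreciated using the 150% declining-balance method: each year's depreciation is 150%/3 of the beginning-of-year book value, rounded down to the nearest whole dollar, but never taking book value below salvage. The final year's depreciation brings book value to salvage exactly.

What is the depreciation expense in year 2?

Depreciable base = $221,130 − $14,600 = $206,530.
Year 1: ⌊$221,130 × 150%/3⌋ = $110,565. Book value $110,565.
Year 2: ⌊$110,565 × 150%/3⌋ = $55,282. Book value $55,283.

$55,282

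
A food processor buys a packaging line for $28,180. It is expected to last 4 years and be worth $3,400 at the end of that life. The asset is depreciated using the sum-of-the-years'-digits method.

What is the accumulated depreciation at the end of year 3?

$22,302

Depreciable base = $28,180 − $3,400 = $24,780.
Sum of the years' digits = 4+3+2+1 = 10.
Year 1: $24,780 × 4/10 = $9,912. Book value $18,268.
Year 2: $24,780 × 3/10 = $7,434. Book value $10,834.
Year 3: $24,780 × 2/10 = $4,956. Book value $5,878.
Accumulated through year 3 = $28,180 − $5,878 = $22,302.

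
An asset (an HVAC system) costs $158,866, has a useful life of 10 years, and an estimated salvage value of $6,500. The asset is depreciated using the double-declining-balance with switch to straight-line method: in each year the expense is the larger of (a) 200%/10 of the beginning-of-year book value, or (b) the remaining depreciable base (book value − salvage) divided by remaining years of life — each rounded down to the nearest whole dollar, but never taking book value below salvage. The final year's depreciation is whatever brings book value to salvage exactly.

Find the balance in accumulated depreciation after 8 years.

$134,792

Depreciable base = $158,866 − $6,500 = $152,366.
Year 1: DB = ⌊$158,866 × 200%/10⌋ = $31,773; SL = ⌊$152,366/10⌋ = $15,236 → take DB $31,773. Book value $127,093.
Year 2: DB = ⌊$127,093 × 200%/10⌋ = $25,418; SL = ⌊$120,593/9⌋ = $13,399 → take DB $25,418. Book value $101,675.
Year 3: DB = ⌊$101,675 × 200%/10⌋ = $20,335; SL = ⌊$95,175/8⌋ = $11,896 → take DB $20,335. Book value $81,340.
Year 4: DB = ⌊$81,340 × 200%/10⌋ = $16,268; SL = ⌊$74,840/7⌋ = $10,691 → take DB $16,268. Book value $65,072.
Year 5: DB = ⌊$65,072 × 200%/10⌋ = $13,014; SL = ⌊$58,572/6⌋ = $9,762 → take DB $13,014. Book value $52,058.
Year 6: DB = ⌊$52,058 × 200%/10⌋ = $10,411; SL = ⌊$45,558/5⌋ = $9,111 → take DB $10,411. Book value $41,647.
Year 7: DB = ⌊$41,647 × 200%/10⌋ = $8,329; SL = ⌊$35,147/4⌋ = $8,786 → take SL $8,786. Book value $32,861.
Year 8: DB = ⌊$32,861 × 200%/10⌋ = $6,572; SL = ⌊$26,361/3⌋ = $8,787 → take SL $8,787. Book value $24,074.
Accumulated through year 8 = $158,866 − $24,074 = $134,792.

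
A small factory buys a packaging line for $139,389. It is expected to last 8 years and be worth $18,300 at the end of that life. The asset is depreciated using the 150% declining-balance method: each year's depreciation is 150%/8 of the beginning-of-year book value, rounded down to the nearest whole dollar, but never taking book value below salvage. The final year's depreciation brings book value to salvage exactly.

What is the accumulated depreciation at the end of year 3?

$64,623

Depreciable base = $139,389 − $18,300 = $121,089.
Year 1: ⌊$139,389 × 150%/8⌋ = $26,135. Book value $113,254.
Year 2: ⌊$113,254 × 150%/8⌋ = $21,235. Book value $92,019.
Year 3: ⌊$92,019 × 150%/8⌋ = $17,253. Book value $74,766.
Accumulated through year 3 = $139,389 − $74,766 = $64,623.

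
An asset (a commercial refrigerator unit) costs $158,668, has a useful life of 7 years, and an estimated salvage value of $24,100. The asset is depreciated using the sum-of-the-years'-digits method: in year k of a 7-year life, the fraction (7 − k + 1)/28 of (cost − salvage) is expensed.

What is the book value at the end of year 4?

Depreciable base = $158,668 − $24,100 = $134,568.
Sum of the years' digits = 7+6+5+4+3+2+1 = 28.
Year 1: $134,568 × 7/28 = $33,642. Book value $125,026.
Year 2: $134,568 × 6/28 = $28,836. Book value $96,190.
Year 3: $134,568 × 5/28 = $24,030. Book value $72,160.
Year 4: $134,568 × 4/28 = $19,224. Book value $52,936.

$52,936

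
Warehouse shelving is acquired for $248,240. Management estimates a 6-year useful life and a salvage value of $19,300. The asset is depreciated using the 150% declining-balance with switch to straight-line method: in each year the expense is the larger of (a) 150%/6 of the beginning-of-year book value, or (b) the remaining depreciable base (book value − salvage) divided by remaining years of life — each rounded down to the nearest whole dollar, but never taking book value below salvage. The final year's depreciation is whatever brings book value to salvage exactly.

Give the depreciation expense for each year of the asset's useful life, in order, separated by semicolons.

Depreciable base = $248,240 − $19,300 = $228,940.
Year 1: DB = ⌊$248,240 × 150%/6⌋ = $62,060; SL = ⌊$228,940/6⌋ = $38,156 → take DB $62,060. Book value $186,180.
Year 2: DB = ⌊$186,180 × 150%/6⌋ = $46,545; SL = ⌊$166,880/5⌋ = $33,376 → take DB $46,545. Book value $139,635.
Year 3: DB = ⌊$139,635 × 150%/6⌋ = $34,908; SL = ⌊$120,335/4⌋ = $30,083 → take DB $34,908. Book value $104,727.
Year 4: DB = ⌊$104,727 × 150%/6⌋ = $26,181; SL = ⌊$85,427/3⌋ = $28,475 → take SL $28,475. Book value $76,252.
Year 5: DB = ⌊$76,252 × 150%/6⌋ = $19,063; SL = ⌊$56,952/2⌋ = $28,476 → take SL $28,476. Book value $47,776.
Year 6 (final): $47,776 − $19,300 = $28,476. Book value $19,300.

$62,060; $46,545; $34,908; $28,475; $28,476; $28,476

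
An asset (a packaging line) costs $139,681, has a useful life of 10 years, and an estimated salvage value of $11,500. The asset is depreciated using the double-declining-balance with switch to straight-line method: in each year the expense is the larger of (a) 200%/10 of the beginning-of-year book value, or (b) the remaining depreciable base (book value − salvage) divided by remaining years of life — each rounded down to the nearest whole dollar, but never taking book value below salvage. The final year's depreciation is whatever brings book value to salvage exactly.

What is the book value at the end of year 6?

$36,618

Depreciable base = $139,681 − $11,500 = $128,181.
Year 1: DB = ⌊$139,681 × 200%/10⌋ = $27,936; SL = ⌊$128,181/10⌋ = $12,818 → take DB $27,936. Book value $111,745.
Year 2: DB = ⌊$111,745 × 200%/10⌋ = $22,349; SL = ⌊$100,245/9⌋ = $11,138 → take DB $22,349. Book value $89,396.
Year 3: DB = ⌊$89,396 × 200%/10⌋ = $17,879; SL = ⌊$77,896/8⌋ = $9,737 → take DB $17,879. Book value $71,517.
Year 4: DB = ⌊$71,517 × 200%/10⌋ = $14,303; SL = ⌊$60,017/7⌋ = $8,573 → take DB $14,303. Book value $57,214.
Year 5: DB = ⌊$57,214 × 200%/10⌋ = $11,442; SL = ⌊$45,714/6⌋ = $7,619 → take DB $11,442. Book value $45,772.
Year 6: DB = ⌊$45,772 × 200%/10⌋ = $9,154; SL = ⌊$34,272/5⌋ = $6,854 → take DB $9,154. Book value $36,618.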